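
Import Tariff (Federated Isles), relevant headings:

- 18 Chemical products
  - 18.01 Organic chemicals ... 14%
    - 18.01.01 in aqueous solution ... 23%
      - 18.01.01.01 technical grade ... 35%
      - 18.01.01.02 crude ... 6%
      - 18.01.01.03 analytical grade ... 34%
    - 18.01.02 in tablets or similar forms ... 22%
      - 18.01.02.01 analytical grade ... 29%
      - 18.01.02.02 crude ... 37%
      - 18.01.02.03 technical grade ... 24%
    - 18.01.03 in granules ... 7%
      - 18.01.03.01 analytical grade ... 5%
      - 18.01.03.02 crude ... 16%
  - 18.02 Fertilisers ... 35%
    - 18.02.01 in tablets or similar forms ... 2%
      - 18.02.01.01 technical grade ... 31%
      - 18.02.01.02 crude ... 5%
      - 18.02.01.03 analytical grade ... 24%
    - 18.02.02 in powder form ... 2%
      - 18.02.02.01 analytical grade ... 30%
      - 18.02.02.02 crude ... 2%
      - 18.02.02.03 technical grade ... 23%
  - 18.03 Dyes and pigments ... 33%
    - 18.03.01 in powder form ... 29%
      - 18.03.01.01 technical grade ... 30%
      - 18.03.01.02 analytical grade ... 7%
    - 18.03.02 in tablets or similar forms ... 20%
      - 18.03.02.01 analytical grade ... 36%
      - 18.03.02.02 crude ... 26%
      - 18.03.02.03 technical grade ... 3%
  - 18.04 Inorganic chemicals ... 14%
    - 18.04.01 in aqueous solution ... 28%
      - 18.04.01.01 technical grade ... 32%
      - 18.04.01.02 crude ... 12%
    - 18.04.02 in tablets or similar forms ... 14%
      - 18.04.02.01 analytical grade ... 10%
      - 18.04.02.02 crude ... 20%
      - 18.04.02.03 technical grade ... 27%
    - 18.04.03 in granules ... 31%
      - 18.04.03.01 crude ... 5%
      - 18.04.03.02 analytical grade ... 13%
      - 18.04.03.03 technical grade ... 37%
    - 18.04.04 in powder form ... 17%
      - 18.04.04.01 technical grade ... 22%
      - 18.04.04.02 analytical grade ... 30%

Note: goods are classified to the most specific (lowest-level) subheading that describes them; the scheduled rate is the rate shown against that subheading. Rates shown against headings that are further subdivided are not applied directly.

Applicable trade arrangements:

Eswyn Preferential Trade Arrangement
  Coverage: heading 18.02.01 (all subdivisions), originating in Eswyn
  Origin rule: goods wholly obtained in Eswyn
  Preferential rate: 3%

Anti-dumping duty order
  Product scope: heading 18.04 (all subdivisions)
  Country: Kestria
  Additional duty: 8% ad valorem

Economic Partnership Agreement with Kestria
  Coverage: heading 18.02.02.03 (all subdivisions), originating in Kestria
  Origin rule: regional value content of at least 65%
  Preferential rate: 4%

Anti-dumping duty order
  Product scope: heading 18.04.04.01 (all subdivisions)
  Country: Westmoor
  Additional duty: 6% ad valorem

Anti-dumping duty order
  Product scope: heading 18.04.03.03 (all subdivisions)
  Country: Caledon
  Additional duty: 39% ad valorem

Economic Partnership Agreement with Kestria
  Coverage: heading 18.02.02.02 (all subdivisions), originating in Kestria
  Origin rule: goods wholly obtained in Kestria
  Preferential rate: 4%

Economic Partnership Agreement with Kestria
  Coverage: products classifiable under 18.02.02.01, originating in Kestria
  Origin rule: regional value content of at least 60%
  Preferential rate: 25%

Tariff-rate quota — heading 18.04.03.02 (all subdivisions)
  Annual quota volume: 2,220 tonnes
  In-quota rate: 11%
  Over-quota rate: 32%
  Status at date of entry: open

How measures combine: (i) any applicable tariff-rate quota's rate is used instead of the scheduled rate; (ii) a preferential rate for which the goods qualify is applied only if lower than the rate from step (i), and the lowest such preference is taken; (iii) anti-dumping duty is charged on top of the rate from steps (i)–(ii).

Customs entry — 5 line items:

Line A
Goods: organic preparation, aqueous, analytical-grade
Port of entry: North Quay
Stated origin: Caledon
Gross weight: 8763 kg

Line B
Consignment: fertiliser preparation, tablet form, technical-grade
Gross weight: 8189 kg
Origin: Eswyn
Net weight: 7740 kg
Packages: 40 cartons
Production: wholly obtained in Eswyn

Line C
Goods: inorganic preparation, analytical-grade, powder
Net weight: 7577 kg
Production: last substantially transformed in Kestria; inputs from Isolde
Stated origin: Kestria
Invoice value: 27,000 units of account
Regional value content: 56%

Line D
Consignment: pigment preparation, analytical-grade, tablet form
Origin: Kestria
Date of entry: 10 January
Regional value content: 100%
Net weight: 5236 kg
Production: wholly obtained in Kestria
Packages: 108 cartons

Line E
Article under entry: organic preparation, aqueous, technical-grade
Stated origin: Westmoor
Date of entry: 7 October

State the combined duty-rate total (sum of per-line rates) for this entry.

146%

Line A: organic → 18.01; aqueous → 18.01.01; analytical-grade → 18.01.01.03. Scheduled 34%. No special measure applies. → 34%.
Line B: fertiliser → 18.02; tablet form → 18.02.01; technical-grade → 18.02.01.01. Scheduled 31%. Eswyn agreement on 18.02.01: wholly obtained → 3% available; preferential 3%. → 3%.
Line C: inorganic → 18.04; powder → 18.04.04; analytical-grade → 18.04.04.02. Scheduled 30%. Kestria agreement on 18.02.02.03: 18.04.04.02 not covered; Kestria agreement on 18.02.02.02: 18.04.04.02 not covered; Kestria agreement on 18.02.02.01: 18.04.04.02 not covered; anti-dumping (Kestria, 18.04): +8%; total 30% + 8% = 38%. → 38%.
Line D: pigment → 18.03; tablet form → 18.03.02; analytical-grade → 18.03.02.01. Scheduled 36%. Kestria agreement on 18.02.02.03: 18.03.02.01 not covered; Kestria agreement on 18.02.02.02: 18.03.02.01 not covered; Kestria agreement on 18.02.02.01: 18.03.02.01 not covered. → 36%.
Line E: organic → 18.01; aqueous → 18.01.01; technical-grade → 18.01.01.01. Scheduled 35%. No special measure applies. → 35%.
Sum: 34% + 3% + 38% + 36% + 35% = 146%.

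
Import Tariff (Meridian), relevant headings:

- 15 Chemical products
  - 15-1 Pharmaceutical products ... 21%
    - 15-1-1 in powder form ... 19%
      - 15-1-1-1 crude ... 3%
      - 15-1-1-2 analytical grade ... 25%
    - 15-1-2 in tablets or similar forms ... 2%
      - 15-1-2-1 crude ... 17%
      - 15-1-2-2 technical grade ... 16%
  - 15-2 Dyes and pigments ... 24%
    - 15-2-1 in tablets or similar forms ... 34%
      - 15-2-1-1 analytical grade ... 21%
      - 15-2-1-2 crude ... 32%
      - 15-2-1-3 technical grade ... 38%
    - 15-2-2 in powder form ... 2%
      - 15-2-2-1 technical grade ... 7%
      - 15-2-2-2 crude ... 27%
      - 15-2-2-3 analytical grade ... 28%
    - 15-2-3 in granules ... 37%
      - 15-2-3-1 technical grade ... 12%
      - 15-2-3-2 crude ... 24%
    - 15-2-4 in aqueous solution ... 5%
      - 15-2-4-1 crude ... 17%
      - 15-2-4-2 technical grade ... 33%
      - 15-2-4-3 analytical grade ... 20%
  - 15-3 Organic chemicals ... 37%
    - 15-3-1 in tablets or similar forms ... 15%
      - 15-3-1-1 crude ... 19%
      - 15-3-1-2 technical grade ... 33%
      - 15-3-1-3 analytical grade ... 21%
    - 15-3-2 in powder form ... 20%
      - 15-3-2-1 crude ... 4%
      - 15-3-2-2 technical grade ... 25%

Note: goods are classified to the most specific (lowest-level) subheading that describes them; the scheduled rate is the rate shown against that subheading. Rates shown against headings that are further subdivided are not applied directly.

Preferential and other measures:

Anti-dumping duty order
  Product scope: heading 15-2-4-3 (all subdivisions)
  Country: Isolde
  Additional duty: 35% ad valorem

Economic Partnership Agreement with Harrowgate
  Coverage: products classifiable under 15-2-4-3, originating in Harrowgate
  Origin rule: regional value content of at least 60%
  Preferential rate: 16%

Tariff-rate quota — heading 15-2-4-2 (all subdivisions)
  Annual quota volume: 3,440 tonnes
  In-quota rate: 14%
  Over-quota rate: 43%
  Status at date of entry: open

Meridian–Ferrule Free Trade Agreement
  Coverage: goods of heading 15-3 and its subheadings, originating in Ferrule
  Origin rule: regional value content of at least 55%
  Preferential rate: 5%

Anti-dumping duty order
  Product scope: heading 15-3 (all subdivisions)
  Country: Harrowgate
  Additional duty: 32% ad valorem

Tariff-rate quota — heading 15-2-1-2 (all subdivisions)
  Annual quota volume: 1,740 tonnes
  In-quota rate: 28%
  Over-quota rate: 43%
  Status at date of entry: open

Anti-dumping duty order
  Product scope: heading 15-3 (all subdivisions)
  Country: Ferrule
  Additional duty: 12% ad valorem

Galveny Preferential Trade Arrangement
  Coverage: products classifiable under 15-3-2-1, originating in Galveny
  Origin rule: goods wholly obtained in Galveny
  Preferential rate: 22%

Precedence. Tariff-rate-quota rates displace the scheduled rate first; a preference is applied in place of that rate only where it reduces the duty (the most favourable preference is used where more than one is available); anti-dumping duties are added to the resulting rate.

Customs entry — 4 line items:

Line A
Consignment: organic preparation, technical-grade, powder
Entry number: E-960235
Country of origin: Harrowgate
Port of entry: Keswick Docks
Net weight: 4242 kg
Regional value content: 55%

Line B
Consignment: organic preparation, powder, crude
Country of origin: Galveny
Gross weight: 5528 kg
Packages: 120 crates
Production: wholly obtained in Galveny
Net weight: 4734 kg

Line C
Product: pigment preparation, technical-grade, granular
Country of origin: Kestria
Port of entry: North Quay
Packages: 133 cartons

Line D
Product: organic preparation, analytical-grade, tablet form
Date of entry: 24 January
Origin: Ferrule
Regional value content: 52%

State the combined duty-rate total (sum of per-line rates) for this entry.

106%

Line A: organic → 15-3; powder → 15-3-2; technical-grade → 15-3-2-2. Scheduled 25%. Harrowgate agreement on 15-2-4-3: 15-3-2-2 not covered; anti-dumping (Harrowgate, 15-3): +32%; total 25% + 32% = 57%. → 57%.
Line B: organic → 15-3; powder → 15-3-2; crude → 15-3-2-1. Scheduled 4%. Galveny agreement on 15-3-2-1: wholly obtained → 22% available; preference 22% not lower than 4% → no reduction. → 4%.
Line C: pigment → 15-2; granular → 15-2-3; technical-grade → 15-2-3-1. Scheduled 12%. No special measure applies. → 12%.
Line D: organic → 15-3; tablet form → 15-3-1; analytical-grade → 15-3-1-3. Scheduled 21%. Ferrule agreement on 15-3: RVC < 55%; anti-dumping (Ferrule, 15-3): +12%; total 21% + 12% = 33%. → 33%.
Sum: 57% + 4% + 12% + 33% = 106%.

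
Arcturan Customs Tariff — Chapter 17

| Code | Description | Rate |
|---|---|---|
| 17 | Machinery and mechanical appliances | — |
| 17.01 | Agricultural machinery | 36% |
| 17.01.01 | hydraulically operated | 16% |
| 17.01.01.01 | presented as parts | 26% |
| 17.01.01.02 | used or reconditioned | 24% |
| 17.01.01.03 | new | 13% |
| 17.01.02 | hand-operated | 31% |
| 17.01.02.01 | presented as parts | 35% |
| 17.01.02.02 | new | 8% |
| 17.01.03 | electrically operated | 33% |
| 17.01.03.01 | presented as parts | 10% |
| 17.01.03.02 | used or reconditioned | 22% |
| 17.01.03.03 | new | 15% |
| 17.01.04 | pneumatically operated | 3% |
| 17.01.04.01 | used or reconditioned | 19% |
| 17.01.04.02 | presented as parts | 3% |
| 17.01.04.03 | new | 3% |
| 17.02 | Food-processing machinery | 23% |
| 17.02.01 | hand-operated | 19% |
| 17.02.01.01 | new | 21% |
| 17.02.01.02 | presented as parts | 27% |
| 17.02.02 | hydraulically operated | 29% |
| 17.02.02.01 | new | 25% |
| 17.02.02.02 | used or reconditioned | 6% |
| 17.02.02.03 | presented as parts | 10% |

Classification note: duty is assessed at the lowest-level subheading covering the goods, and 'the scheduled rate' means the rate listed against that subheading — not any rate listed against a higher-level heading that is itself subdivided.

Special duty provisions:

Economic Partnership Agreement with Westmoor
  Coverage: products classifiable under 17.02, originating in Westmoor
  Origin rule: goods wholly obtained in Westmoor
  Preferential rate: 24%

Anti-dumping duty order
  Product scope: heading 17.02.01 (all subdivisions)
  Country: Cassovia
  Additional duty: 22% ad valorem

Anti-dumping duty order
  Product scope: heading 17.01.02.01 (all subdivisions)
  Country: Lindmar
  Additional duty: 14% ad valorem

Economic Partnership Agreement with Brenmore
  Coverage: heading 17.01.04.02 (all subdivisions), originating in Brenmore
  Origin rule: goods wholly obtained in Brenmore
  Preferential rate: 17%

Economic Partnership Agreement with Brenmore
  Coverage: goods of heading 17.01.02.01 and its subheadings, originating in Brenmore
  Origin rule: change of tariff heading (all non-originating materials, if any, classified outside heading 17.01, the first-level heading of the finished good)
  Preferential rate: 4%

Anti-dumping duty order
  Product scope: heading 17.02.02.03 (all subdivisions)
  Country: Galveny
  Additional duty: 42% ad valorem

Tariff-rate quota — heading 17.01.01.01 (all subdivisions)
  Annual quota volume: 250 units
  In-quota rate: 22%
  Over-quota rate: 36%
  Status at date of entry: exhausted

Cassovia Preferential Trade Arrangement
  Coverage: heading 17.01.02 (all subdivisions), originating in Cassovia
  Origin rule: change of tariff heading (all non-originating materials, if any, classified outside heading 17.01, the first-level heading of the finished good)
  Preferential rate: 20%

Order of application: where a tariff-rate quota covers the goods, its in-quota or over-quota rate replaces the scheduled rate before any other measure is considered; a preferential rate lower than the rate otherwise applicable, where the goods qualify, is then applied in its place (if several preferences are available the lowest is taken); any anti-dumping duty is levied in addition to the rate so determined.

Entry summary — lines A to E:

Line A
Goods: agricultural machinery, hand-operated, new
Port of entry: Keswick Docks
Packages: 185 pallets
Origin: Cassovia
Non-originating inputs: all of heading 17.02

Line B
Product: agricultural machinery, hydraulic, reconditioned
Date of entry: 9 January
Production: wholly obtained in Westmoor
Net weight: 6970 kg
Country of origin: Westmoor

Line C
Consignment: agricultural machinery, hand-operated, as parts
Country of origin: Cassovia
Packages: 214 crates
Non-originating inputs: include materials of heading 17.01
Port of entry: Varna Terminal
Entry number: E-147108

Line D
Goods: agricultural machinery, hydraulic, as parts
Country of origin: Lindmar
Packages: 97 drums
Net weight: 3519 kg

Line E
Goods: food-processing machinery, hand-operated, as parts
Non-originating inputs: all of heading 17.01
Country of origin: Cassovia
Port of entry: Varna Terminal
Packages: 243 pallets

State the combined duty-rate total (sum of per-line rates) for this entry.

152%

Line A: agricultural → 17.01; hand-operated → 17.01.02; new → 17.01.02.02. Scheduled 8%. Cassovia agreement on 17.01.02: CTH met → 20% available; preference 20% not lower than 8% → no reduction. → 8%.
Line B: agricultural → 17.01; hydraulic → 17.01.01; reconditioned → 17.01.01.02. Scheduled 24%. Westmoor agreement on 17.02: 17.01.01.02 not covered. → 24%.
Line C: agricultural → 17.01; hand-operated → 17.01.02; as parts → 17.01.02.01. Scheduled 35%. Cassovia agreement on 17.01.02: CTH not met. → 35%.
Line D: agricultural → 17.01; hydraulic → 17.01.01; as parts → 17.01.01.01. Scheduled 26%. quota on 17.01.01.01 exhausted → over-quota 36%. → 36%.
Line E: food-processing → 17.02; hand-operated → 17.02.01; as parts → 17.02.01.02. Scheduled 27%. Cassovia agreement on 17.01.02: 17.02.01.02 not covered; anti-dumping (Cassovia, 17.02.01): +22%; total 27% + 22% = 49%. → 49%.
Sum: 8% + 24% + 35% + 36% + 49% = 152%.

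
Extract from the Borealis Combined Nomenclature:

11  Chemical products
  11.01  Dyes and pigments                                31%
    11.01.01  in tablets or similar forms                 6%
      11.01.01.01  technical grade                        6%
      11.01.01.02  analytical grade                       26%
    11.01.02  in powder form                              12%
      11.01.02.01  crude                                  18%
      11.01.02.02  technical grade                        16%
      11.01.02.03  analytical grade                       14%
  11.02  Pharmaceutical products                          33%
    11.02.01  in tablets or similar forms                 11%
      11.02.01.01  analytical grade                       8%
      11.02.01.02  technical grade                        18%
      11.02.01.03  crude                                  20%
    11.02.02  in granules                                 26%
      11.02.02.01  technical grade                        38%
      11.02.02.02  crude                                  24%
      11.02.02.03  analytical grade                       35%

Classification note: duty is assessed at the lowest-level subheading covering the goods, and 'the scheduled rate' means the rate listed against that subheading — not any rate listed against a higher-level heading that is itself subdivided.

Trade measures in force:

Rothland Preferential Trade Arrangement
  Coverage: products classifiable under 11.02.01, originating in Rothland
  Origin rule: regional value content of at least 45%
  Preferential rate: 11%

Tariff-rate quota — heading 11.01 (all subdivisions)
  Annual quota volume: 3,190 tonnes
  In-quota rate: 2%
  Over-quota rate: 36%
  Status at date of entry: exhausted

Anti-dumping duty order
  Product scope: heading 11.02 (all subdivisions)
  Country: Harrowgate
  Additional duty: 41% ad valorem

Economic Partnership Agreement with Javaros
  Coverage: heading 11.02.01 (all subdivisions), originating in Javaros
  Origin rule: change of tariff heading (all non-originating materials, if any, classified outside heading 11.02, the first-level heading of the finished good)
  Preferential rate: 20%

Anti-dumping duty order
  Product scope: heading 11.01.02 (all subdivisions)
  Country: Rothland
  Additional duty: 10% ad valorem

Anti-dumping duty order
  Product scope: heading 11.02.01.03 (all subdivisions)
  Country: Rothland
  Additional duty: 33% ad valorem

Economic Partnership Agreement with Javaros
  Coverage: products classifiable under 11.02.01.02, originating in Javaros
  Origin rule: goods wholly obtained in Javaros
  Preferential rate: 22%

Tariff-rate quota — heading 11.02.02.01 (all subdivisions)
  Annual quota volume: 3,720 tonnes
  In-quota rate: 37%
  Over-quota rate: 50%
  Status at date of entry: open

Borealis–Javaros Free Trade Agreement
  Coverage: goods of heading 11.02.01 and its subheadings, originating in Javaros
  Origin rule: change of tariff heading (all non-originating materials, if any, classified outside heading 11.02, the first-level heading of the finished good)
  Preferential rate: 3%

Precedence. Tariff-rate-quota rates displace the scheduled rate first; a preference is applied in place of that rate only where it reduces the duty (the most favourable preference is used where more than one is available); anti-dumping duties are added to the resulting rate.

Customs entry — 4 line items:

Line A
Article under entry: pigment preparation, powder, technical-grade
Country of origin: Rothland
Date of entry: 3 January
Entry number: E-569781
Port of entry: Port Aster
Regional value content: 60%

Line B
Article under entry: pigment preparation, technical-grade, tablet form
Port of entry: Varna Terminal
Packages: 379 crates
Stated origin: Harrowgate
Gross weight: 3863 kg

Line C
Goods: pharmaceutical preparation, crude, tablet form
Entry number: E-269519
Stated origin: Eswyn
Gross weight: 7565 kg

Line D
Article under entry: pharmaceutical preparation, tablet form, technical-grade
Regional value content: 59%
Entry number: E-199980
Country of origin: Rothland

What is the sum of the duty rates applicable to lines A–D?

Line A: pigment → 11.01; powder → 11.01.02; technical-grade → 11.01.02.02. Scheduled 16%. quota on 11.01 exhausted → over-quota 36%; Rothland agreement on 11.02.01: 11.01.02.02 not covered; anti-dumping (Rothland, 11.01.02): +10%; total 36% + 10% = 46%. → 46%.
Line B: pigment → 11.01; tablet form → 11.01.01; technical-grade → 11.01.01.01. Scheduled 6%. quota on 11.01 exhausted → over-quota 36%. → 36%.
Line C: pharmaceutical → 11.02; tablet form → 11.02.01; crude → 11.02.01.03. Scheduled 20%. No special measure applies. → 20%.
Line D: pharmaceutical → 11.02; tablet form → 11.02.01; technical-grade → 11.02.01.02. Scheduled 18%. Rothland agreement on 11.02.01: RVC ≥ 45% → 11% available; preferential 11%. → 11%.
Sum: 46% + 36% + 20% + 11% = 113%.

113%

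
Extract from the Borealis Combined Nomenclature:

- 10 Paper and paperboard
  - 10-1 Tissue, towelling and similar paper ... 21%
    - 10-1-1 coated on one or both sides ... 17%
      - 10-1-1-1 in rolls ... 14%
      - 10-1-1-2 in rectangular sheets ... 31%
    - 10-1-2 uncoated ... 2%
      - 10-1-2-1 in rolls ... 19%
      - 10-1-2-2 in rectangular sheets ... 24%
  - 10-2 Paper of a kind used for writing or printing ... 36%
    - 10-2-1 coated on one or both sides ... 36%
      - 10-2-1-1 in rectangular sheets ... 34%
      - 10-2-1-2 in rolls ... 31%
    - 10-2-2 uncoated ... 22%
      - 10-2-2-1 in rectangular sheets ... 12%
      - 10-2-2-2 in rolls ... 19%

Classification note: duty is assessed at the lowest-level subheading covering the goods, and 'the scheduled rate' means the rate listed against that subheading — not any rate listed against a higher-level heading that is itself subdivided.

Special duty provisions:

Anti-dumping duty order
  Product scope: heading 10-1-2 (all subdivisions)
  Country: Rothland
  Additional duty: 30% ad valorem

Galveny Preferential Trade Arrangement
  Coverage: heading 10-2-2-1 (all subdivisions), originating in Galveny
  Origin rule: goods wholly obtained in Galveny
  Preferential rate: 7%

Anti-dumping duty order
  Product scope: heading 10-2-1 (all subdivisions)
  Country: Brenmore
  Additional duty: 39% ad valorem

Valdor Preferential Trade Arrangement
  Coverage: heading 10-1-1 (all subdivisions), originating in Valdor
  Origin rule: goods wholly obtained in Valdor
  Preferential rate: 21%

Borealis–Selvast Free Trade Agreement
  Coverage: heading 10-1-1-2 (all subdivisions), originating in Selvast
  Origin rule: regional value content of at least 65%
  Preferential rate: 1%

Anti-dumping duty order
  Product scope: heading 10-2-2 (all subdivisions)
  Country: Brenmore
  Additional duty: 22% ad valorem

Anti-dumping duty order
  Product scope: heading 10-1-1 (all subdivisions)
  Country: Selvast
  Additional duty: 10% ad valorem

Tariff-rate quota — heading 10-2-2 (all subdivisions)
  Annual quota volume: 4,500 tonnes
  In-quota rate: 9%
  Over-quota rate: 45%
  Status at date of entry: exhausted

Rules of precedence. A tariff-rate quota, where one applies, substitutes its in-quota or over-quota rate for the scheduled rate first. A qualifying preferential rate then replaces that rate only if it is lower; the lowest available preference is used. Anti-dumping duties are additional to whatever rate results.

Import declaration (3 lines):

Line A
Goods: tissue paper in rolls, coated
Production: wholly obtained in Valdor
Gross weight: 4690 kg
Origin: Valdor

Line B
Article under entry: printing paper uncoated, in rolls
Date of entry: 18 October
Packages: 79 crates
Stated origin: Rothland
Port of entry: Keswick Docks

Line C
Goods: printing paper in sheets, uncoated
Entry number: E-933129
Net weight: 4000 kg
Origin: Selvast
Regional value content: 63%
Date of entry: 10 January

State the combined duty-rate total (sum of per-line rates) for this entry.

Line A: tissue paper → 10-1; coated → 10-1-1; in rolls → 10-1-1-1. Scheduled 14%. Valdor agreement on 10-1-1: wholly obtained → 21% available; preference 21% not lower than 14% → no reduction. → 14%.
Line B: printing paper → 10-2; uncoated → 10-2-2; in rolls → 10-2-2-2. Scheduled 19%. quota on 10-2-2 exhausted → over-quota 45%. → 45%.
Line C: printing paper → 10-2; uncoated → 10-2-2; in sheets → 10-2-2-1. Scheduled 12%. quota on 10-2-2 exhausted → over-quota 45%; Selvast agreement on 10-1-1-2: 10-2-2-1 not covered. → 45%.
Sum: 14% + 45% + 45% = 104%.

104%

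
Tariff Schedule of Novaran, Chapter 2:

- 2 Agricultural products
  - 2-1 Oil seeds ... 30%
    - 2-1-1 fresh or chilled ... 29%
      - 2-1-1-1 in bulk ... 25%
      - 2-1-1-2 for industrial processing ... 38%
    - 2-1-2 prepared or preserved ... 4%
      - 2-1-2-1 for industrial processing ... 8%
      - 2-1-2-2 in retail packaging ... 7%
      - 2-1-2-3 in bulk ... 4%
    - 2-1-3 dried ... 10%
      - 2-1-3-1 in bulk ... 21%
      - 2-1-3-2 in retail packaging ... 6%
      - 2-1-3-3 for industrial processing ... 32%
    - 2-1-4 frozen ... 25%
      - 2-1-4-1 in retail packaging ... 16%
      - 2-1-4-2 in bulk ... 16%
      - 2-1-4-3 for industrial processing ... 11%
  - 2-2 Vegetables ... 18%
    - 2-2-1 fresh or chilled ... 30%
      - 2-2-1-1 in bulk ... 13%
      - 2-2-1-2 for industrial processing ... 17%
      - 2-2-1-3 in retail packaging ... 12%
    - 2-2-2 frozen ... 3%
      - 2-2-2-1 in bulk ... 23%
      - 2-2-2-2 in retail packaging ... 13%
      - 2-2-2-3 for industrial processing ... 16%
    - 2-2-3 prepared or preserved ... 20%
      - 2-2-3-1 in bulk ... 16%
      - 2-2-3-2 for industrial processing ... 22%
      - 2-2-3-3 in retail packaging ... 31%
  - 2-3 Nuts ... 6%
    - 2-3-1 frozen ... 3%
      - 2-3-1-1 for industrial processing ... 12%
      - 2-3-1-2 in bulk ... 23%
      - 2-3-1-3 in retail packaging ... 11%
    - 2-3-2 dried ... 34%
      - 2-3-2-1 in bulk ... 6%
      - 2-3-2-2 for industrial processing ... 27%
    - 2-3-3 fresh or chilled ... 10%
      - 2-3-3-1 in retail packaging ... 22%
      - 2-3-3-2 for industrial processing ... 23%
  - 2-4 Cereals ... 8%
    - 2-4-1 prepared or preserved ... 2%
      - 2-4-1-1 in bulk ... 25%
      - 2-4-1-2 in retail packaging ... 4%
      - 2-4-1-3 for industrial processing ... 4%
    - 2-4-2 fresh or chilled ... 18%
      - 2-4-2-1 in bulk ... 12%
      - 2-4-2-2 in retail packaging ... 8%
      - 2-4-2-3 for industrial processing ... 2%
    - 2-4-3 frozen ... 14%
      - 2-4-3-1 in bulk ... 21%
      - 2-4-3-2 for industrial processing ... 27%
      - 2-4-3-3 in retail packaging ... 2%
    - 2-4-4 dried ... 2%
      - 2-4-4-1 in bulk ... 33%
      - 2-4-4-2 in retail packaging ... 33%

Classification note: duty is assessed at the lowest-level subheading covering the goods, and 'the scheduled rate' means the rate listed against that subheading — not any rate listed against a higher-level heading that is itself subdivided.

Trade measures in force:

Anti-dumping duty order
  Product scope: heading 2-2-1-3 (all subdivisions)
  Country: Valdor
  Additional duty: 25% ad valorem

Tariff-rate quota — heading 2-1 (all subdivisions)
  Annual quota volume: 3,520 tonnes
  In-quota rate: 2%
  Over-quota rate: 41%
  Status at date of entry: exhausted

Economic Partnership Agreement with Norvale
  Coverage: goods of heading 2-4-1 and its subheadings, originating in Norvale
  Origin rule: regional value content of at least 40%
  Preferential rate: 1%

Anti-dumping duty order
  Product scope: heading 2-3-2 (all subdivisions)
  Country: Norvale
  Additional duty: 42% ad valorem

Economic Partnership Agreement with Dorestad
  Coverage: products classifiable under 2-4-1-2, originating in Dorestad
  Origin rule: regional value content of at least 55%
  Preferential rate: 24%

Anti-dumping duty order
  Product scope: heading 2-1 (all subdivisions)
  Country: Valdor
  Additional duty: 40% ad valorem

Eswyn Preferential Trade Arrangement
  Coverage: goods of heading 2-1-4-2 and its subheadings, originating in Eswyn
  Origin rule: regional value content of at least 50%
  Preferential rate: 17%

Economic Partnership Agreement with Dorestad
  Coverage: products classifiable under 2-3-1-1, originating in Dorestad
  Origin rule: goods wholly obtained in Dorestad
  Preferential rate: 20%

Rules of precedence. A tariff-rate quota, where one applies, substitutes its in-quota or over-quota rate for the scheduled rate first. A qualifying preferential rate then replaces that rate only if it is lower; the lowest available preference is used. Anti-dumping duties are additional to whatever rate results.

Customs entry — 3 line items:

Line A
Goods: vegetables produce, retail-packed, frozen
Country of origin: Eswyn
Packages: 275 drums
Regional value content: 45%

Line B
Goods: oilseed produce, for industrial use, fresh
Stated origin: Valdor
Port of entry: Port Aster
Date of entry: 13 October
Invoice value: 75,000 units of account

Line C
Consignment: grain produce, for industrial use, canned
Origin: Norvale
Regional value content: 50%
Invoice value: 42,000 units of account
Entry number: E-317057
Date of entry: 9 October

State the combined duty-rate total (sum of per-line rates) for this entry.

95%

Line A: vegetables → 2-2; frozen → 2-2-2; retail-packed → 2-2-2-2. Scheduled 13%. Eswyn agreement on 2-1-4-2: 2-2-2-2 not covered. → 13%.
Line B: oilseed → 2-1; fresh → 2-1-1; for industrial use → 2-1-1-2. Scheduled 38%. quota on 2-1 exhausted → over-quota 41%; anti-dumping (Valdor, 2-1): +40%; total 41% + 40% = 81%. → 81%.
Line C: grain → 2-4; canned → 2-4-1; for industrial use → 2-4-1-3. Scheduled 4%. Norvale agreement on 2-4-1: RVC ≥ 40% → 1% available; preferential 1%. → 1%.
Sum: 13% + 81% + 1% = 95%.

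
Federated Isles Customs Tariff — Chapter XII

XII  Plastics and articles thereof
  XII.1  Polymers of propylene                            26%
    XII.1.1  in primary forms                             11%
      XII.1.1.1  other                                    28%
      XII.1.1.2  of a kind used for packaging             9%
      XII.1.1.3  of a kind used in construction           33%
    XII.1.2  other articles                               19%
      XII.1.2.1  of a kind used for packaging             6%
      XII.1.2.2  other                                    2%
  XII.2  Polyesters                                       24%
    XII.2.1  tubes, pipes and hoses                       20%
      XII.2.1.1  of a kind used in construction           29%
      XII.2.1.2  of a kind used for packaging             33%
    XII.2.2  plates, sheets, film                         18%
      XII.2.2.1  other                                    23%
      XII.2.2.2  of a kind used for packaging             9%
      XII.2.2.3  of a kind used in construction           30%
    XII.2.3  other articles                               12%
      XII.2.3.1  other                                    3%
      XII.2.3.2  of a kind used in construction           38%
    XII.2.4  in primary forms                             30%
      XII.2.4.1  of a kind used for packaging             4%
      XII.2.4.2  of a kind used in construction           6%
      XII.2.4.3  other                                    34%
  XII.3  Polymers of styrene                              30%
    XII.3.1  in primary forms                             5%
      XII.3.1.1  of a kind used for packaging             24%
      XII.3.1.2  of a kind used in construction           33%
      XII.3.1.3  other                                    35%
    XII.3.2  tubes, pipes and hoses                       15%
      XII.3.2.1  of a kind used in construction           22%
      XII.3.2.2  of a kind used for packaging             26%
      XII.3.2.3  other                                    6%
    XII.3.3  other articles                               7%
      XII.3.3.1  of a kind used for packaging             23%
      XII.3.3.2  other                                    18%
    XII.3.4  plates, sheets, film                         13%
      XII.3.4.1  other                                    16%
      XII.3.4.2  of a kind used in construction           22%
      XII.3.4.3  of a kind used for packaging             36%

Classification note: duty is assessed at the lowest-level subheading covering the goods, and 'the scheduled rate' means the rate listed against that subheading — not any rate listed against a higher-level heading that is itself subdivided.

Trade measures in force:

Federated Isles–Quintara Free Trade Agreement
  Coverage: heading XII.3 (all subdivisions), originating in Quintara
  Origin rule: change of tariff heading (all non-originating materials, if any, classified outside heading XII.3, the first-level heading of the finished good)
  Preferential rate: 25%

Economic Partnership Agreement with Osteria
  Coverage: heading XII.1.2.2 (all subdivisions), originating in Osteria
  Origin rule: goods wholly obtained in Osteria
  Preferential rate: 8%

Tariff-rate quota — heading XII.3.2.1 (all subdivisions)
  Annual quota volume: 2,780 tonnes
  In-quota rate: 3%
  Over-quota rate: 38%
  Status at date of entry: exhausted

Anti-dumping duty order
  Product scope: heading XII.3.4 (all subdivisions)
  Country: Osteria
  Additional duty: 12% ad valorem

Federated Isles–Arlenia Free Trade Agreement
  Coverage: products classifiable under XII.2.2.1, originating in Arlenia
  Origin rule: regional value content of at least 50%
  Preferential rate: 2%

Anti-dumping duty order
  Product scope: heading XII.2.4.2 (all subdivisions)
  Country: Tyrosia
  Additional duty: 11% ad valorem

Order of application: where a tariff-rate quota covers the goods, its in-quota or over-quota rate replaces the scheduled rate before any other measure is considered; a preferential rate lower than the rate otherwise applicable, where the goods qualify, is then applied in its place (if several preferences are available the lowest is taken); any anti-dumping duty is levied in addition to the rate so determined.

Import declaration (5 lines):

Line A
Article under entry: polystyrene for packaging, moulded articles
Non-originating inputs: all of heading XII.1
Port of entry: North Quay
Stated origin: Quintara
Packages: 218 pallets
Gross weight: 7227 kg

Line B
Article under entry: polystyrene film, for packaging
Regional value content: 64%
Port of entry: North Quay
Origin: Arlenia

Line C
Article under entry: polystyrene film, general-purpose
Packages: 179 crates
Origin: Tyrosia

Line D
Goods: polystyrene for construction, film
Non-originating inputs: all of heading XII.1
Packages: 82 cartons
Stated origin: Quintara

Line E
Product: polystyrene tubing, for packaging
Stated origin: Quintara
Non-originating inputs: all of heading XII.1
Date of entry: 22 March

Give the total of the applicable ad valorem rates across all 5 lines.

122%

Line A: polystyrene → XII.3; moulded articles → XII.3.3; for packaging → XII.3.3.1. Scheduled 23%. Quintara agreement on XII.3: CTH met → 25% available; preference 25% not lower than 23% → no reduction. → 23%.
Line B: polystyrene → XII.3; film → XII.3.4; for packaging → XII.3.4.3. Scheduled 36%. Arlenia agreement on XII.2.2.1: XII.3.4.3 not covered. → 36%.
Line C: polystyrene → XII.3; film → XII.3.4; general-purpose → XII.3.4.1. Scheduled 16%. No special measure applies. → 16%.
Line D: polystyrene → XII.3; film → XII.3.4; for construction → XII.3.4.2. Scheduled 22%. Quintara agreement on XII.3: CTH met → 25% available; preference 25% not lower than 22% → no reduction. → 22%.
Line E: polystyrene → XII.3; tubing → XII.3.2; for packaging → XII.3.2.2. Scheduled 26%. Quintara agreement on XII.3: CTH met → 25% available; preferential 25%. → 25%.
Sum: 23% + 36% + 16% + 22% + 25% = 122%.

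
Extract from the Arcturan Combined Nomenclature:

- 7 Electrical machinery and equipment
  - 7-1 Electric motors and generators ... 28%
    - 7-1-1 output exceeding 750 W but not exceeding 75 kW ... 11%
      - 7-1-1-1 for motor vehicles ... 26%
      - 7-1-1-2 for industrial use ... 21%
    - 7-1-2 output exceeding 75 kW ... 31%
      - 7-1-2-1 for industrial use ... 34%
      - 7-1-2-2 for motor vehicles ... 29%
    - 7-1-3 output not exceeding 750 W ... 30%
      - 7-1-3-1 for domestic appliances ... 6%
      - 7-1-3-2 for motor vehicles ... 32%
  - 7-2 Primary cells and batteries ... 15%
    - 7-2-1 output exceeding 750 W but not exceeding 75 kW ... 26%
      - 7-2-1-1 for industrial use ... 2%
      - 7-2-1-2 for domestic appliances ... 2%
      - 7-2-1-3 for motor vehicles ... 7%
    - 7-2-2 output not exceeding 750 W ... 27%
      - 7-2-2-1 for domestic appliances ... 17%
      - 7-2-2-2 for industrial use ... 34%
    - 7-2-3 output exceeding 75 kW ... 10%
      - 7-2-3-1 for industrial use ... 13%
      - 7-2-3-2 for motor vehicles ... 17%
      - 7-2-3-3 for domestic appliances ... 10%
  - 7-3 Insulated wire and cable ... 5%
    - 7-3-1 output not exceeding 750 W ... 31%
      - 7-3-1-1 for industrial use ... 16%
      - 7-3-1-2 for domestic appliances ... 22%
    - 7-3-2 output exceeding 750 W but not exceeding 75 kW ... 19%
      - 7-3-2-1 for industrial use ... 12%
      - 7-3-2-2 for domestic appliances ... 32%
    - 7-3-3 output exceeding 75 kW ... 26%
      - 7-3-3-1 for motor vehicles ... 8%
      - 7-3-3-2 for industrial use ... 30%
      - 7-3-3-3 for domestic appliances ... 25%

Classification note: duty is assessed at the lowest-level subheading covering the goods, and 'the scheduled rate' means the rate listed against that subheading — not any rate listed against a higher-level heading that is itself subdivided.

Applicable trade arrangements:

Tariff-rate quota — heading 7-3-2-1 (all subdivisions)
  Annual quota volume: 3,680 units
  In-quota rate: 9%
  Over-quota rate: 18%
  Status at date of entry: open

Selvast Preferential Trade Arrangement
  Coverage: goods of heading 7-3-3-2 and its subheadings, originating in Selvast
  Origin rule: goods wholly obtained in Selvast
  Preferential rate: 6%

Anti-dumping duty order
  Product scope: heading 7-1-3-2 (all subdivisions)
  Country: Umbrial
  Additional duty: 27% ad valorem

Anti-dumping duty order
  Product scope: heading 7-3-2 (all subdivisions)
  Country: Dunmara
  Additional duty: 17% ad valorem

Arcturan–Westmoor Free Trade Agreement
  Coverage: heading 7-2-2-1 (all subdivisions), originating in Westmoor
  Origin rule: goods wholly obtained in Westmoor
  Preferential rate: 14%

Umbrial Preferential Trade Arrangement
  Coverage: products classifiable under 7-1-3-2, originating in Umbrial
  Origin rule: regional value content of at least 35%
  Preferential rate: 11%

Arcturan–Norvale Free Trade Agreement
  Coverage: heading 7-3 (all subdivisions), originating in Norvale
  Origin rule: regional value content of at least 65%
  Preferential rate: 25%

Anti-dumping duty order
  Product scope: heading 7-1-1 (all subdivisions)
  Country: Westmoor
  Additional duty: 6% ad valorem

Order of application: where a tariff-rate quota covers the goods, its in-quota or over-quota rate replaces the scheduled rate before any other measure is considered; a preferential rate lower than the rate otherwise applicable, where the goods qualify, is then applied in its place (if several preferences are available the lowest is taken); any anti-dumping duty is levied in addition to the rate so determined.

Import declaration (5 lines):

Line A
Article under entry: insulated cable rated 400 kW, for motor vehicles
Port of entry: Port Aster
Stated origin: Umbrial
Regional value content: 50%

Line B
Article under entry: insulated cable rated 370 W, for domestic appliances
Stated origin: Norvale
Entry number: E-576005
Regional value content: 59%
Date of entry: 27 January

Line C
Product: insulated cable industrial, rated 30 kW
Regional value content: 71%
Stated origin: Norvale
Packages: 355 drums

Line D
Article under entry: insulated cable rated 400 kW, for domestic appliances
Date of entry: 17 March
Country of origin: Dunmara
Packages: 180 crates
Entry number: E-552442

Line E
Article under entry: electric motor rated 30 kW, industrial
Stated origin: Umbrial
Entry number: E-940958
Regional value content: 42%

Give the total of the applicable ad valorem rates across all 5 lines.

Line A: insulated cable → 7-3; rated 400 kW → 7-3-3; for motor vehicles → 7-3-3-1. Scheduled 8%. Umbrial agreement on 7-1-3-2: 7-3-3-1 not covered. → 8%.
Line B: insulated cable → 7-3; rated 370 W → 7-3-1; for domestic appliances → 7-3-1-2. Scheduled 22%. Norvale agreement on 7-3: RVC < 65%. → 22%.
Line C: insulated cable → 7-3; rated 30 kW → 7-3-2; industrial → 7-3-2-1. Scheduled 12%. quota on 7-3-2-1 open → in-quota 9%; Norvale agreement on 7-3: RVC ≥ 65% → 25% available; preference 25% not lower than 9% → no reduction. → 9%.
Line D: insulated cable → 7-3; rated 400 kW → 7-3-3; for domestic appliances → 7-3-3-3. Scheduled 25%. No special measure applies. → 25%.
Line E: electric motor → 7-1; rated 30 kW → 7-1-1; industrial → 7-1-1-2. Scheduled 21%. Umbrial agreement on 7-1-3-2: 7-1-1-2 not covered. → 21%.
Sum: 8% + 22% + 9% + 25% + 21% = 85%.

85%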